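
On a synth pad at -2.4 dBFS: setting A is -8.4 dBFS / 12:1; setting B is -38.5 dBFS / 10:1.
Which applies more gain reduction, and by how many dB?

B, by 26.99 dB

A: overshoot 6 dB → output overshoot 0.5 dB → GR 5.5 dB.
B: overshoot 36.1 dB → output overshoot 3.61 dB → GR 32.49 dB.
B applies 26.99 dB more gain reduction.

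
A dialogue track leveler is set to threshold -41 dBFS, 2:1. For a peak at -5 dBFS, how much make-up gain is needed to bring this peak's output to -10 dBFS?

Without make-up, output = threshold + overshoot/2 = -41 + 18 = -23 dBFS.
Gap to target: 13 dB.

13 dB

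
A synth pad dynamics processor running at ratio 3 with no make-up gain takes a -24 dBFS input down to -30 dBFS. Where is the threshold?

-33 dBFS

Input is 9 dB above T (since output overshoot × R = input overshoot: (-30 − T)·3 = -24 − T gives T = -33 dBFS).
Check: -33 + (-24 − (-33))/3 = -33 + 3 = -30 dBFS. ✓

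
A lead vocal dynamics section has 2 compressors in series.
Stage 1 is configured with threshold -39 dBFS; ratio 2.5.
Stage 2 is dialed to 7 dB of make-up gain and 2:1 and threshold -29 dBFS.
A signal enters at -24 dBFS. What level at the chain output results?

Stage 1: 15 dB above -39 dBFS, reduced 2.5:1 to 6 dB above → -33 dBFS.
Stage 2: -33 dBFS is at or below the -29 dBFS threshold — no compression; make-up brings it to -26 dBFS.

-26 dBFS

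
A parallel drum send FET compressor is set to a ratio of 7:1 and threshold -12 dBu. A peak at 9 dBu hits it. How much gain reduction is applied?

18 dB

The signal is 21 dB above threshold.
After 7:1 compression the overshoot becomes 21/7 = 3 dB.
GR = overshoot in − overshoot out = 21 − 3 = 18 dB.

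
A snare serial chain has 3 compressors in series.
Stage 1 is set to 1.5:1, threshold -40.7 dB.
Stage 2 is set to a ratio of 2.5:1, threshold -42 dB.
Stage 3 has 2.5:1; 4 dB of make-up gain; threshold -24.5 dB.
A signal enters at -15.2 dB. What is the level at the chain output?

Stage 1: overshoot 25.5 dB → 25.5/1.5 = 17 dB → -23.7 dB.
Stage 2: -23.7 dB is 18.3 dB over -42 dB; at 2.5:1 that becomes 7.32 dB over, giving -34.68 dB.
Stage 3: -34.68 dB is at or below the -24.5 dB threshold — no compression; make-up brings it to -30.68 dB.

-30.68 dB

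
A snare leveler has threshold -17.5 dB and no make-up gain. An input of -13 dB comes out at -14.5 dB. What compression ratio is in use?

1.5:1

Input overshoot = -13 − (-17.5) = 4.5 dB; output overshoot = -14.5 − (-17.5) = 3 dB.
Ratio = 4.5 / 3 = 1.5.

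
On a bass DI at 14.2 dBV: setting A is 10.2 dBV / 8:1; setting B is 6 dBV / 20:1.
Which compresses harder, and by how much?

B, by 4.29 dB

A: 4 dB over, compressed to 0.5 dB over, so 3.5 dB of GR.
B: 8.2 dB over, compressed to 0.41 dB over, so 7.79 dB of GR.
Difference: 4.29 dB in favour of B.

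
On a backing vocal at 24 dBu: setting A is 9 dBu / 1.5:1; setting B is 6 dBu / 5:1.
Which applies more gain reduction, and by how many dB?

A: GR = 15 − 15/1.5 = 5 dB.
B: GR = 18 − 18/5 = 14.4 dB.
B reduces 9.4 dB more.

B, by 9.4 dB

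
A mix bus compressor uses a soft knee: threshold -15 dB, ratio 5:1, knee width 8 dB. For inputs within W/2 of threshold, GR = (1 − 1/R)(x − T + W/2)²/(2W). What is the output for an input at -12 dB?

x − T + W/2 = -12 − (-15) + 4 = 7.
GR = (1 − 1/5) × 7² / 16 = 0.8 × 49 / 16 = 2.45 dB.
Output = -12 − 2.45 = -14.45 dB.

-14.45 dB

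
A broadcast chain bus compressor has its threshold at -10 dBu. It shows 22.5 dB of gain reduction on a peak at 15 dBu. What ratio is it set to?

10:1

Input overshoot = 15 − (-10) = 25 dB.
Output overshoot = 25 − 22.5 = 2.5 dB.
Ratio = input overshoot / output overshoot = 25 / 2.5 = 10.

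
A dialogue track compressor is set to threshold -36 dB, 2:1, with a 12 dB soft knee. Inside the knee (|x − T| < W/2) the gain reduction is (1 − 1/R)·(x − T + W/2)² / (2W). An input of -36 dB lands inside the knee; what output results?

x − T + W/2 = -36 − (-36) + 6 = 6.
GR = (1 − 1/2) × 6² / 24 = 0.5 × 36 / 24 = 0.75 dB.
Output = -36 − 0.75 = -36.75 dB.

-36.75 dB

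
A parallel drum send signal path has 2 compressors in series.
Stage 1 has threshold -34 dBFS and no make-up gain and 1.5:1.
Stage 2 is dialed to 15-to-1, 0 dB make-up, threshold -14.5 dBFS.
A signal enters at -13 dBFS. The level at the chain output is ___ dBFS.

Stage 1: 21 dB above -34 dBFS, reduced 1.5:1 to 14 dB above → -20 dBFS.
Stage 2: below threshold (-20 ≤ -14.5); passes unchanged; output -20 dBFS.

-20 dBFS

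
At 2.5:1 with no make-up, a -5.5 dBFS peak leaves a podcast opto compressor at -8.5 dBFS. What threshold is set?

Gain reduction = -5.5 − (-8.5) = 3 dB; output overshoot = GR / (R − 1) = 3 / 1.5 = 2 dB.
Threshold = output − output overshoot = -8.5 − 2 = -10.5 dBFS.

-10.5 dBFS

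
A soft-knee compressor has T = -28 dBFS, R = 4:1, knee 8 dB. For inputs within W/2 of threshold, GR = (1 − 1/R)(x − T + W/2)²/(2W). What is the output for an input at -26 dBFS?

x − T + W/2 = -26 − (-28) + 4 = 6.
GR = (1 − 1/4) × 6² / 16 = 0.75 × 36 / 16 = 1.6875 dB.
Output = -26 − 1.6875 = -27.6875 dBFS.

-27.6875 dBFS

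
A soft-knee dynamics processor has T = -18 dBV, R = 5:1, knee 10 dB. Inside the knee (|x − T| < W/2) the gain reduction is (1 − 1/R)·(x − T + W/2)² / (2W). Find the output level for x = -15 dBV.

x − T + W/2 = -15 − (-18) + 5 = 8.
GR = (1 − 1/5) × 8² / 20 = 0.8 × 64 / 20 = 2.56 dB.
Output = -15 − 2.56 = -17.56 dBV.

-17.56 dBV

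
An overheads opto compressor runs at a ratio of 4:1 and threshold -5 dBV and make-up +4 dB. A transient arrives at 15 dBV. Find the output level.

15 dBV sits 20 dB over threshold.
The 20 dB excess becomes 5 dB after 4:1 reduction.
That puts the output at 0 dBV; make-up adds 4 dB, giving 4 dBV.

4 dBV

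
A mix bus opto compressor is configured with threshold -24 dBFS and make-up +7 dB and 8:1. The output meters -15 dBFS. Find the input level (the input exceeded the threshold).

Stripping the +7 dB make-up gives -22 dBFS at the gain stage.
Post-compression overshoot = -22 − (-24) = 2 dB.
Before 8:1 compression the overshoot was 2 × 8 = 16 dB, so input = -24 + 16 = -8 dBFS.

-8 dBFS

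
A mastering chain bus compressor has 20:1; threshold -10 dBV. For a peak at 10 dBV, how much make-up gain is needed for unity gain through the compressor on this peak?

19 dB

Overshoot 20 dB → 20/20 = 1 dB after compression, so the compressed level is -10 + 1 = -9 dBV.
Make-up = target − compressed = 10 − (-9) = 19 dB.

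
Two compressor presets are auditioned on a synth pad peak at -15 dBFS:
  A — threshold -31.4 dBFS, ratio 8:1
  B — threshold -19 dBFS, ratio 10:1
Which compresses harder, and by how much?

A, by 10.75 dB

A: overshoot 16.4 dB → output overshoot 2.05 dB → GR 14.35 dB.
B: overshoot 4 dB → output overshoot 0.4 dB → GR 3.6 dB.
A reduces 10.75 dB more.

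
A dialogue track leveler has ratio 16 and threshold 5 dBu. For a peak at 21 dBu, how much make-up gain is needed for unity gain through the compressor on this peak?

The peak compresses to 5 + 16/16 = 6 dBu.
To reach 21 dBu requires 21 − 6 = 15 dB of make-up.

15 dB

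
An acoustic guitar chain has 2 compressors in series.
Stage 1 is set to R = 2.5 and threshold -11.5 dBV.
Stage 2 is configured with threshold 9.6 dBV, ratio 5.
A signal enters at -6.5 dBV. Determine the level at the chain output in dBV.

Stage 1: overshoot 5 dB → 5/2.5 = 2 dB → -9.5 dBV.
Stage 2: -9.5 dBV is at or below the 9.6 dBV threshold — no compression; output -9.5 dBV.

-9.5 dBV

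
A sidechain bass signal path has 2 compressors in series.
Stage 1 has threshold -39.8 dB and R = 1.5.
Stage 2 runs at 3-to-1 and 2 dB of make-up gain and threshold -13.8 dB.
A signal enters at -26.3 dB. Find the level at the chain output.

Stage 1: overshoot 13.5 dB → 13.5/1.5 = 9 dB → -30.8 dB.
Stage 2: below threshold (-30.8 ≤ -13.8); passes unchanged; make-up brings it to -28.8 dB.

-28.8 dB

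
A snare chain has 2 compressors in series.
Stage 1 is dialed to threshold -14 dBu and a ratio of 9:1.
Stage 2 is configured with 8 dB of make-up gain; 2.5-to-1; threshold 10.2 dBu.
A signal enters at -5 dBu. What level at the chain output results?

-5 dBu

Stage 1: 9 dB above -14 dBu, reduced 9:1 to 1 dB above → -13 dBu.
Stage 2: -13 dBu ≤ 10.2 dBu, so stage 2 doesn't engage; make-up brings it to -5 dBu.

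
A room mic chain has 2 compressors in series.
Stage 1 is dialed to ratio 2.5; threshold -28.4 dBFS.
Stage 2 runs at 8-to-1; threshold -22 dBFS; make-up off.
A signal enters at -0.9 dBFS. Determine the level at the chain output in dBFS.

Stage 1: -0.9 dBFS is 27.5 dB over -28.4 dBFS; at 2.5:1 that becomes 11 dB over, giving -17.4 dBFS.
Stage 2: overshoot 4.6 dB → 4.6/8 = 0.575 dB → -21.425 dBFS.

-21.425 dBFS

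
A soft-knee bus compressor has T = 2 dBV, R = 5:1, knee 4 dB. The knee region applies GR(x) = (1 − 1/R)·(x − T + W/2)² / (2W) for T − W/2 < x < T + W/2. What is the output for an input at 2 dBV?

1.6 dBV

x − T + W/2 = 2 − 2 + 2 = 2.
GR = (1 − 1/5) × 2² / 8 = 0.8 × 4 / 8 = 0.4 dB.
Output = 2 − 0.4 = 1.6 dBV.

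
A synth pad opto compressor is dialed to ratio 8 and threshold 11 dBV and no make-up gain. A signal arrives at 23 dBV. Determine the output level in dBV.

12.5 dBV

Overshoot: 23 − 11 = 12 dB.
The 12 dB excess becomes 1.5 dB after 8:1 reduction.
Output = 11 + 1.5 = 12.5 dBV.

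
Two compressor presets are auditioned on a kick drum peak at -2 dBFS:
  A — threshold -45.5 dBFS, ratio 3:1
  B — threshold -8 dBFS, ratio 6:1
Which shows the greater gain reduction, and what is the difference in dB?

A: 43.5 dB over, compressed to 14.5 dB over, so 29 dB of GR.
B: 6 dB over, compressed to 1 dB over, so 5 dB of GR.
Difference: 24 dB in favour of A.

A, by 24 dB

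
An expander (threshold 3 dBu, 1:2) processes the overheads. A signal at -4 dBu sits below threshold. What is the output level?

The input is 7 dB below the 3 dBu threshold.
A 1:2 expander multiplies undershoot by 2: 7 × 2 = 14 dB below threshold.
Output = 3 − 14 = -11 dBu.

-11 dBu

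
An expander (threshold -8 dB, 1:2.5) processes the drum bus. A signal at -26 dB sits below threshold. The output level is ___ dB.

-53 dB

Undershoot = (-8) − (-26) = 18 dB.
At 1:2.5, that expands to 45 dB under threshold.
Output = -8 − 45 = -53 dB.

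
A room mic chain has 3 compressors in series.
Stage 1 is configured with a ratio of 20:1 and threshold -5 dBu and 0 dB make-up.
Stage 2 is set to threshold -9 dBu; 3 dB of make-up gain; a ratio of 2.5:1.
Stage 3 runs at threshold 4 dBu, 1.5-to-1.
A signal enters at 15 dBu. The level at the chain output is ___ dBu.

-4 dBu

Stage 1: overshoot 20 dB → 20/20 = 1 dB → -4 dBu.
Stage 2: 5 dB above -9 dBu, reduced 2.5:1 to 2 dB above → -7 dBu; +3 dB make-up → -4 dBu.
Stage 3: -4 dBu ≤ 4 dBu, so stage 3 doesn't engage; output -4 dBu.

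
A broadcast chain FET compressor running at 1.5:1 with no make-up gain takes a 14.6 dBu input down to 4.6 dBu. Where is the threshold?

-15.4 dBu

Input is 30 dB above T (since output overshoot × R = input overshoot: (4.6 − T)·1.5 = 14.6 − T gives T = -15.4 dBu).
Check: -15.4 + (14.6 − (-15.4))/1.5 = -15.4 + 20 = 4.6 dBu. ✓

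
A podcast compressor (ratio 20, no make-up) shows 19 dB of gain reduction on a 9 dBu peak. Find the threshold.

-11 dBu

Input is 20 dB above T (since output overshoot × R = input overshoot: (-10 − T)·20 = 9 − T gives T = -11 dBu).
Check: -11 + (9 − (-11))/20 = -11 + 1 = -10 dBu. ✓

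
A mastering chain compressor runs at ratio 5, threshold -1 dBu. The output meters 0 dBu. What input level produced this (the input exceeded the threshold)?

The compressed level sits 0 − (-1) = 1 dB over threshold.
Before 5:1 compression the overshoot was 1 × 5 = 5 dB, so input = -1 + 5 = 4 dBu.

4 dBu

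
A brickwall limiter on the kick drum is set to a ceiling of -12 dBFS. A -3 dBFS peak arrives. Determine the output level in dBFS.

The limiter clamps the peak to its -12 dBFS ceiling.

-12 dBFS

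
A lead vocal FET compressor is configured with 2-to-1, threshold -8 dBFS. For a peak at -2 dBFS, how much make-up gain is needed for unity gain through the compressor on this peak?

3 dB

Overshoot 6 dB → 6/2 = 3 dB after compression, so the compressed level is -8 + 3 = -5 dBFS.
Make-up = target − compressed = -2 − (-5) = 3 dB.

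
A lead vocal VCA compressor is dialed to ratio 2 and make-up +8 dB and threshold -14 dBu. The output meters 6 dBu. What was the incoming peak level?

Stripping the +8 dB make-up gives -2 dBu at the gain stage.
The compressed level sits -2 − (-14) = 12 dB over threshold.
Input overshoot = R × output overshoot = 24 dB → input = -14 + 24 = 10 dBu.

10 dBu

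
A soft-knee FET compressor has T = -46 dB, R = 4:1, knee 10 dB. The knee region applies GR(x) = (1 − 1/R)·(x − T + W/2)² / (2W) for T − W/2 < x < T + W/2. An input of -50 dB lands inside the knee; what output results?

-50.0375 dB

x − T + W/2 = -50 − (-46) + 5 = 1.
GR = (1 − 1/4) × 1² / 20 = 0.75 × 1 / 20 = 0.0375 dB.
Output = -50 − 0.0375 = -50.0375 dB.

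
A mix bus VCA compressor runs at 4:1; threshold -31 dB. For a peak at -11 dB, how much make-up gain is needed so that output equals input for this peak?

15 dB

The peak compresses to -31 + 20/4 = -26 dB.
To reach -11 dB requires -11 − (-26) = 15 dB of make-up.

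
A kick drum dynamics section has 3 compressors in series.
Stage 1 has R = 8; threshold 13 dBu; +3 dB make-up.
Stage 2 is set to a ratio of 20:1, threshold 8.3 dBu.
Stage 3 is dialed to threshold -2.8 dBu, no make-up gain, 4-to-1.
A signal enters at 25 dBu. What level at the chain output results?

Stage 1: 25 dBu is 12 dB over 13 dBu; at 8:1 that becomes 1.5 dB over, giving 14.5 dBu; +3 dB make-up → 17.5 dBu.
Stage 2: 17.5 dBu is 9.2 dB over 8.3 dBu; at 20:1 that becomes 0.46 dB over, giving 8.76 dBu.
Stage 3: overshoot 11.56 dB → 11.56/4 = 2.89 dB → 0.09 dBu.

0.09 dBu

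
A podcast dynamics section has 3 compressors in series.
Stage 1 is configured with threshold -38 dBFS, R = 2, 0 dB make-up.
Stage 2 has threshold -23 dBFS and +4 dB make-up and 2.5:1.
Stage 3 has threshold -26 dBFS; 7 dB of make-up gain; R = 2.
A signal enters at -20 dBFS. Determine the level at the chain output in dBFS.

-18.5 dBFS

Stage 1: overshoot 18 dB → 18/2 = 9 dB → -29 dBFS.
Stage 2: -29 dBFS is at or below the -23 dBFS threshold — no compression; make-up brings it to -25 dBFS.
Stage 3: -25 dBFS is 1 dB over -26 dBFS; at 2:1 that becomes 0.5 dB over, giving -25.5 dBFS; +7 dB make-up → -18.5 dBFS.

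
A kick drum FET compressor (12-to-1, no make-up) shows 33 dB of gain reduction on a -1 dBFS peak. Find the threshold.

-37 dBFS

Let T be the threshold. Output overshoot = (input overshoot)/R, so -34 − T = (-1 − T)/12.
12·(-34 − T) = -1 − T → 11·T = -408 − (-1) = -407.
T = -407/11 = -37 dBFS.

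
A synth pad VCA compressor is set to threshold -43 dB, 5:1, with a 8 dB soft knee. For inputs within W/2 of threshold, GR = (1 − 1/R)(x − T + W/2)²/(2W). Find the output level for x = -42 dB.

-43.25 dB

x − T + W/2 = -42 − (-43) + 4 = 5.
GR = (1 − 1/5) × 5² / 16 = 0.8 × 25 / 16 = 1.25 dB.
Output = -42 − 1.25 = -43.25 dB.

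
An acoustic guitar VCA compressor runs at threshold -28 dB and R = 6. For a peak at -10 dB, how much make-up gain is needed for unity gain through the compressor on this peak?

Overshoot 18 dB → 18/6 = 3 dB after compression, so the compressed level is -28 + 3 = -25 dB.
Make-up = target − compressed = -10 − (-25) = 15 dB.

15 dB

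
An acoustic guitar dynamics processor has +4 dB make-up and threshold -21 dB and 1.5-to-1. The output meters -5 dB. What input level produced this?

Before make-up, the level was -5 − 4 = -9 dB.
Post-compression overshoot = -9 − (-21) = 12 dB.
Input overshoot = R × output overshoot = 18 dB → input = -21 + 18 = -3 dB.

-3 dB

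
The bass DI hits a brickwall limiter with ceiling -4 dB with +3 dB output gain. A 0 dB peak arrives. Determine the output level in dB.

A brickwall limiter is an ∞:1 compressor: any input above the ceiling is clamped to -4 dB.
Output gain then adds 3 dB: -4 + 3 = -1 dB.

-1 dB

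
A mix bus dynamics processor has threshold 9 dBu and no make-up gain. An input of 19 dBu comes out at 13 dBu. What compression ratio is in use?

2.5:1

Input overshoot = 19 − 9 = 10 dB; output overshoot = 13 − 9 = 4 dB.
Ratio = 10 / 4 = 2.5.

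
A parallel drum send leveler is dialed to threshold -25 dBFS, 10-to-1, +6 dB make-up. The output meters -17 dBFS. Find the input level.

-5 dBFS

Stripping the +6 dB make-up gives -23 dBFS at the gain stage.
That's 2 dB above the -25 dBFS threshold.
Undo the ratio: input overshoot = 2 × 10 = 20 dB, giving input = -5 dBFS.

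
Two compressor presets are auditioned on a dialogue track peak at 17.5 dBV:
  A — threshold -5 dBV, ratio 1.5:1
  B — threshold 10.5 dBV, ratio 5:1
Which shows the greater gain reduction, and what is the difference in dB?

A, by 1.9 dB

A: 22.5 dB over, compressed to 15 dB over, so 7.5 dB of GR.
B: 7 dB over, compressed to 1.4 dB over, so 5.6 dB of GR.
A applies 1.9 dB more gain reduction.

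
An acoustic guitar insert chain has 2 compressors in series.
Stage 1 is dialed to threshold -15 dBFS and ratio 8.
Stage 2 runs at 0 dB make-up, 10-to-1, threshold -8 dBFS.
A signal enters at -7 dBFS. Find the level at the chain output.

Stage 1: overshoot 8 dB → 8/8 = 1 dB → -14 dBFS.
Stage 2: below threshold (-14 ≤ -8); passes unchanged; output -14 dBFS.

-14 dBFS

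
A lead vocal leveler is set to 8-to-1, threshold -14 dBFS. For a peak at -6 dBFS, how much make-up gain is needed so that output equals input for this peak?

Overshoot 8 dB → 8/8 = 1 dB after compression, so the compressed level is -14 + 1 = -13 dBFS.
Make-up = target − compressed = -6 − (-13) = 7 dB.

7 dB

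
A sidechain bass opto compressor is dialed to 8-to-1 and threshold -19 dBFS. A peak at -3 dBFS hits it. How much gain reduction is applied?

14 dB

The signal is 16 dB above threshold.
At 8:1, output sits 16/8 = 2 dB above threshold.
So the signal is attenuated by 16 − 2 = 14 dB.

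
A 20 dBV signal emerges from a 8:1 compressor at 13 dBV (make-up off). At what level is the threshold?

12 dBV

Let T be the threshold. Output overshoot = (input overshoot)/R, so 13 − T = (20 − T)/8.
8·(13 − T) = 20 − T → 7·T = 104 − 20 = 84.
T = 84/7 = 12 dBV.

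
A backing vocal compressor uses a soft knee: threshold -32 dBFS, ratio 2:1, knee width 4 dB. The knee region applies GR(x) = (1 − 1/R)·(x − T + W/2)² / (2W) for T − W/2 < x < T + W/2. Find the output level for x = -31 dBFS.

-31.5625 dBFS

x − T + W/2 = -31 − (-32) + 2 = 3.
GR = (1 − 1/2) × 3² / 8 = 0.5 × 9 / 8 = 0.5625 dB.
Output = -31 − 0.5625 = -31.5625 dBFS.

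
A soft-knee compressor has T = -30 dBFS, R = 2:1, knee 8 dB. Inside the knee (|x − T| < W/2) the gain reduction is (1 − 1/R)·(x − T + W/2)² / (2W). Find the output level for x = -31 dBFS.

x − T + W/2 = -31 − (-30) + 4 = 3.
GR = (1 − 1/2) × 3² / 16 = 0.5 × 9 / 16 = 0.28125 dB.
Output = -31 − 0.28125 = -31.28125 dBFS.

-31.28125 dBFS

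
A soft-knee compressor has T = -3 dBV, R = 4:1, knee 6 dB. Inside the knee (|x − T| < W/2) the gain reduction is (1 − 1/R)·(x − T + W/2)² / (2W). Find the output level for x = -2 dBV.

-3 dBV

x − T + W/2 = -2 − (-3) + 3 = 4.
GR = (1 − 1/4) × 4² / 12 = 0.75 × 16 / 12 = 1 dB.
Output = -2 − 1 = -3 dBV.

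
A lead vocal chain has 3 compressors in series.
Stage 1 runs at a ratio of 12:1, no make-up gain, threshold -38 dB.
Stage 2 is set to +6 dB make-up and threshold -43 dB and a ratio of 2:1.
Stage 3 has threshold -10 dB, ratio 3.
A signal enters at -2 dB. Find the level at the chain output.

Stage 1: overshoot 36 dB → 36/12 = 3 dB → -35 dB.
Stage 2: overshoot 8 dB → 8/2 = 4 dB → -39 dB; +6 dB make-up → -33 dB.
Stage 3: below threshold (-33 ≤ -10); passes unchanged; output -33 dB.

-33 dB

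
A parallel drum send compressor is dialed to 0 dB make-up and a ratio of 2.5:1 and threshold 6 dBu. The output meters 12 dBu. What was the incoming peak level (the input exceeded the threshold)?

21 dBu

Post-compression overshoot = 12 − 6 = 6 dB.
Undo the ratio: input overshoot = 6 × 2.5 = 15 dB, giving input = 21 dBu.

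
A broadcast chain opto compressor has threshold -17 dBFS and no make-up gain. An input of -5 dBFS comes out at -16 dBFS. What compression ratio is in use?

12:1

Input overshoot = -5 − (-17) = 12 dB; output overshoot = -16 − (-17) = 1 dB.
Ratio = 12 / 1 = 12.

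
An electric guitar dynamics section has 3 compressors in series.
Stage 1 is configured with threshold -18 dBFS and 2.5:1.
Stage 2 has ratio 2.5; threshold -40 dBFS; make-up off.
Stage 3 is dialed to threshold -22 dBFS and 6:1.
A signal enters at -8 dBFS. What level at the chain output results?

-29.6 dBFS

Stage 1: -8 dBFS is 10 dB over -18 dBFS; at 2.5:1 that becomes 4 dB over, giving -14 dBFS.
Stage 2: 26 dB above -40 dBFS, reduced 2.5:1 to 10.4 dB above → -29.6 dBFS.
Stage 3: -29.6 dBFS ≤ -22 dBFS, so stage 3 doesn't engage; output -29.6 dBFS.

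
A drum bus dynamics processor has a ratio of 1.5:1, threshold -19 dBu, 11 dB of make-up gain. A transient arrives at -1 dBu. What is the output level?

-1 dBu sits 18 dB over threshold.
1.5:1 compression reduces that to 18/1.5 = 12 dB over.
Output = -19 + 12 = -7 dBu; make-up adds 11 dB, giving 4 dBu.

4 dBu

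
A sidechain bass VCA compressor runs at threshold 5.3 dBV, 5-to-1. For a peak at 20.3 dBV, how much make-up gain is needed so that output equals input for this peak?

12 dB

The peak compresses to 5.3 + 15/5 = 8.3 dBV.
To reach 20.3 dBV requires 20.3 − 8.3 = 12 dB of make-up.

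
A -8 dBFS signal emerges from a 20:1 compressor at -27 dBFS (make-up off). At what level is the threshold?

Let T be the threshold. Output overshoot = (input overshoot)/R, so -27 − T = (-8 − T)/20.
20·(-27 − T) = -8 − T → 19·T = -540 − (-8) = -532.
T = -532/19 = -28 dBFS.

-28 dBFS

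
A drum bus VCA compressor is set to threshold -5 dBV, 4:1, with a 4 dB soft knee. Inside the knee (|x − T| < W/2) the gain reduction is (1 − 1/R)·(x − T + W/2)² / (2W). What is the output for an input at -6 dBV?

x − T + W/2 = -6 − (-5) + 2 = 1.
GR = (1 − 1/4) × 1² / 8 = 0.75 × 1 / 8 = 0.09375 dB.
Output = -6 − 0.09375 = -6.09375 dBV.

-6.09375 dBV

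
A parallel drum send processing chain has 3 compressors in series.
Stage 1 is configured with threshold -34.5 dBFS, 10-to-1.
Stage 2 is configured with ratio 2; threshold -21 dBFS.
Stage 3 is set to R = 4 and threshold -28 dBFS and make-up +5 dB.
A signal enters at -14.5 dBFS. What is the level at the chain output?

Stage 1: -14.5 dBFS is 20 dB over -34.5 dBFS; at 10:1 that becomes 2 dB over, giving -32.5 dBFS.
Stage 2: below threshold (-32.5 ≤ -21); passes unchanged; output -32.5 dBFS.
Stage 3: -32.5 dBFS ≤ -28 dBFS, so stage 3 doesn't engage; make-up brings it to -27.5 dBFS.

-27.5 dBFS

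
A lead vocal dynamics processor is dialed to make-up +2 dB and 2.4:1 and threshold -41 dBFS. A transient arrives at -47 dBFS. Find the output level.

-45 dBFS

-47 dBFS is 6 dB below the -41 dBFS threshold, so no gain reduction is applied.
Make-up gain adds 2 dB: -47 + 2 = -45 dBFS.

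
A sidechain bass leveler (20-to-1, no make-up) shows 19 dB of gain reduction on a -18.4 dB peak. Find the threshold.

Gain reduction = -18.4 − (-37.4) = 19 dB; output overshoot = GR / (R − 1) = 19 / 19 = 1 dB.
Threshold = output − output overshoot = -37.4 − 1 = -38.4 dB.

-38.4 dB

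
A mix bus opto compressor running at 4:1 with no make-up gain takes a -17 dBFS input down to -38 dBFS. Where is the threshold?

-45 dBFS

Let T be the threshold. Output overshoot = (input overshoot)/R, so -38 − T = (-17 − T)/4.
4·(-38 − T) = -17 − T → 3·T = -152 − (-17) = -135.
T = -135/3 = -45 dBFS.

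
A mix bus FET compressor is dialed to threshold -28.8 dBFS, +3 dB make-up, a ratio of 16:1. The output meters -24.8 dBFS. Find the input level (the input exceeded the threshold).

-12.8 dBFS

Remove make-up: -24.8 − 3 = -27.8 dBFS.
Post-compression overshoot = -27.8 − (-28.8) = 1 dB.
Input overshoot = R × output overshoot = 16 dB → input = -28.8 + 16 = -12.8 dBFS.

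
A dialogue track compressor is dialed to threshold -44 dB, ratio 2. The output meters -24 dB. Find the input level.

-4 dB

Post-compression overshoot = -24 − (-44) = 20 dB.
Undo the ratio: input overshoot = 20 × 2 = 40 dB, giving input = -4 dB.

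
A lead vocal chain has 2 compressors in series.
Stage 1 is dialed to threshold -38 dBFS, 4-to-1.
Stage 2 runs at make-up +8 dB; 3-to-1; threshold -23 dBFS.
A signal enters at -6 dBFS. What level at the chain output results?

-22 dBFS

Stage 1: 32 dB above -38 dBFS, reduced 4:1 to 8 dB above → -30 dBFS.
Stage 2: -30 dBFS is at or below the -23 dBFS threshold — no compression; make-up brings it to -22 dBFS.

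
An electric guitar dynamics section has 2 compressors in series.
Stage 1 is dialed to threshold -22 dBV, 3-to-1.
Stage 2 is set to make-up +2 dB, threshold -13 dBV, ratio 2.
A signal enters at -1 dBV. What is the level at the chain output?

Stage 1: 21 dB above -22 dBV, reduced 3:1 to 7 dB above → -15 dBV.
Stage 2: below threshold (-15 ≤ -13); passes unchanged; make-up brings it to -13 dBV.

-13 dBV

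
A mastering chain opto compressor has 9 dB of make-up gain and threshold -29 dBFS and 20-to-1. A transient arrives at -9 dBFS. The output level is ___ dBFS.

The input is 20 dB above the -29 dBFS threshold.
The 20 dB excess becomes 1 dB after 20:1 reduction.
Output = -29 + 1 = -28 dBFS; make-up adds 9 dB, giving -19 dBFS.

-19 dBFS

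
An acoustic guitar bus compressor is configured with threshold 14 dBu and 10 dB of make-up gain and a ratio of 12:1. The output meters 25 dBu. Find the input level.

Remove make-up: 25 − 10 = 15 dBu.
That's 1 dB above the 14 dBu threshold.
Input overshoot = R × output overshoot = 12 dB → input = 14 + 12 = 26 dBu.

26 dBu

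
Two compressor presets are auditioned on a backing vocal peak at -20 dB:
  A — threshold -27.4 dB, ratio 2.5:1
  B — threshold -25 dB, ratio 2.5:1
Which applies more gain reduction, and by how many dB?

A: 7.4 dB over, compressed to 2.96 dB over, so 4.44 dB of GR.
B: 5 dB over, compressed to 2 dB over, so 3 dB of GR.
A reduces 1.44 dB more.

A, by 1.44 dB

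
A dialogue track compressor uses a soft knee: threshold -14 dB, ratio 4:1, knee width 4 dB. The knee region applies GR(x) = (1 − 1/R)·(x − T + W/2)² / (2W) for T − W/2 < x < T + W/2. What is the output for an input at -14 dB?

x − T + W/2 = -14 − (-14) + 2 = 2.
GR = (1 − 1/4) × 2² / 8 = 0.75 × 4 / 8 = 0.375 dB.
Output = -14 − 0.375 = -14.375 dB.

-14.375 dB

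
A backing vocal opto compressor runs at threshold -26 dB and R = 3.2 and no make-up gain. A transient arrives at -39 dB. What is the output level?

-39 dB is 13 dB below the -26 dB threshold, so no gain reduction is applied.
Output = input = -39 dB.

-39 dB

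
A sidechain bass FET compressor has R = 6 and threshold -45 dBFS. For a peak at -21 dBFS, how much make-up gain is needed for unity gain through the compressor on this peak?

20 dB

Overshoot 24 dB → 24/6 = 4 dB after compression, so the compressed level is -45 + 4 = -41 dBFS.
Make-up = target − compressed = -21 − (-41) = 20 dB.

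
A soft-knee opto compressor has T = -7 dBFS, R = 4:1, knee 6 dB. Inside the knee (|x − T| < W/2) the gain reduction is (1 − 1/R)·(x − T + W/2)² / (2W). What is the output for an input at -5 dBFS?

x − T + W/2 = -5 − (-7) + 3 = 5.
GR = (1 − 1/4) × 5² / 12 = 0.75 × 25 / 12 = 1.5625 dB.
Output = -5 − 1.5625 = -6.5625 dBFS.

-6.5625 dBFS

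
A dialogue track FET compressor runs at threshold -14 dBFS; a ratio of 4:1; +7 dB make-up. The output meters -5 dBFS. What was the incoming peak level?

-6 dBFS

Stripping the +7 dB make-up gives -12 dBFS at the gain stage.
Post-compression overshoot = -12 − (-14) = 2 dB.
Before 4:1 compression the overshoot was 2 × 4 = 8 dB, so input = -14 + 8 = -6 dBFS.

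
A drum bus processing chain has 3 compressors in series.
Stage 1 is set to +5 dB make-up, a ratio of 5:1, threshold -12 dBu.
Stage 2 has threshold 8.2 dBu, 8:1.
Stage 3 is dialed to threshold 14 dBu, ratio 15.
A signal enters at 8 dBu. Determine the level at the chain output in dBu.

-3 dBu

Stage 1: 8 dBu is 20 dB over -12 dBu; at 5:1 that becomes 4 dB over, giving -8 dBu; +5 dB make-up → -3 dBu.
Stage 2: -3 dBu ≤ 8.2 dBu, so stage 2 doesn't engage; output -3 dBu.
Stage 3: -3 dBu ≤ 14 dBu, so stage 3 doesn't engage; output -3 dBu.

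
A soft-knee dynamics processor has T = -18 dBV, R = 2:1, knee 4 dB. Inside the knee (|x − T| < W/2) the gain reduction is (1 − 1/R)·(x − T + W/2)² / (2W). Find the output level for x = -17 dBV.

-17.5625 dBV

x − T + W/2 = -17 − (-18) + 2 = 3.
GR = (1 − 1/2) × 3² / 8 = 0.5 × 9 / 8 = 0.5625 dB.
Output = -17 − 0.5625 = -17.5625 dBV.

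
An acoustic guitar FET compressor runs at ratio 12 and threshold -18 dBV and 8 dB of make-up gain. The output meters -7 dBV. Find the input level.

Before make-up, the level was -7 − 8 = -15 dBV.
Post-compression overshoot = -15 − (-18) = 3 dB.
Undo the ratio: input overshoot = 3 × 12 = 36 dB, giving input = 18 dBV.

18 dBV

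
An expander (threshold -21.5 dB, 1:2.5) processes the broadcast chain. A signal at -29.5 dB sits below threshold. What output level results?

-41.5 dB

The input is 8 dB below the -21.5 dB threshold.
A 1:2.5 expander multiplies undershoot by 2.5: 8 × 2.5 = 20 dB below threshold.
Output = -21.5 − 20 = -41.5 dB.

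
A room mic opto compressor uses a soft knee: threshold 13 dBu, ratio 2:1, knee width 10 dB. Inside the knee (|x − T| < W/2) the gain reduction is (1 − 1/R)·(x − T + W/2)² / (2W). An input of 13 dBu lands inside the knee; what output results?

x − T + W/2 = 13 − 13 + 5 = 5.
GR = (1 − 1/2) × 5² / 20 = 0.5 × 25 / 20 = 0.625 dB.
Output = 13 − 0.625 = 12.375 dBu.

12.375 dBu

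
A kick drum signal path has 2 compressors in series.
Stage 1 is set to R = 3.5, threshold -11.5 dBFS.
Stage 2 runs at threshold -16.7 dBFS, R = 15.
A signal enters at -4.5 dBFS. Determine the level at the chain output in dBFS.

-16.22 dBFS

Stage 1: overshoot 7 dB → 7/3.5 = 2 dB → -9.5 dBFS.
Stage 2: 7.2 dB above -16.7 dBFS, reduced 15:1 to 0.48 dB above → -16.22 dBFS.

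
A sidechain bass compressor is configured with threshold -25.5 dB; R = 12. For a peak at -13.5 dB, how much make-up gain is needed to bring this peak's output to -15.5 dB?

9 dB

Overshoot 12 dB → 12/12 = 1 dB after compression, so the compressed level is -25.5 + 1 = -24.5 dB.
Make-up = target − compressed = -15.5 − (-24.5) = 9 dB.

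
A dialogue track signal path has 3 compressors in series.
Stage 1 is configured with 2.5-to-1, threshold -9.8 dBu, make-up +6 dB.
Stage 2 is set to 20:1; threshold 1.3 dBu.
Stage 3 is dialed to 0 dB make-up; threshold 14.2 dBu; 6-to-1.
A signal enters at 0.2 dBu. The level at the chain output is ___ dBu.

0.2 dBu

Stage 1: overshoot 10 dB → 10/2.5 = 4 dB → -5.8 dBu; +6 dB make-up → 0.2 dBu.
Stage 2: below threshold (0.2 ≤ 1.3); passes unchanged; output 0.2 dBu.
Stage 3: 0.2 dBu is at or below the 14.2 dBu threshold — no compression; output 0.2 dBu.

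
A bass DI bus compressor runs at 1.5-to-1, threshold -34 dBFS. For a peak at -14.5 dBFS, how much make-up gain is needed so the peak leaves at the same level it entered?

The peak compresses to -34 + 19.5/1.5 = -21 dBFS.
To reach -14.5 dBFS requires -14.5 − (-21) = 6.5 dB of make-up.

6.5 dB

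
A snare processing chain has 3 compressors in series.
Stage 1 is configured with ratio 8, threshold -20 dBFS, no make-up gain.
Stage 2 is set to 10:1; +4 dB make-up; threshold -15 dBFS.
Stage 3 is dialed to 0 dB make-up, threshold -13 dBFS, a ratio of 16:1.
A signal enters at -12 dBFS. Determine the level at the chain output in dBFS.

Stage 1: -12 dBFS is 8 dB over -20 dBFS; at 8:1 that becomes 1 dB over, giving -19 dBFS.
Stage 2: below threshold (-19 ≤ -15); passes unchanged; make-up brings it to -15 dBFS.
Stage 3: below threshold (-15 ≤ -13); passes unchanged; output -15 dBFS.

-15 dBFS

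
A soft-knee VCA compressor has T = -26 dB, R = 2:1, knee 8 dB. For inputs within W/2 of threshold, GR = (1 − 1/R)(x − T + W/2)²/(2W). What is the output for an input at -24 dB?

x − T + W/2 = -24 − (-26) + 4 = 6.
GR = (1 − 1/2) × 6² / 16 = 0.5 × 36 / 16 = 1.125 dB.
Output = -24 − 1.125 = -25.125 dB.

-25.125 dB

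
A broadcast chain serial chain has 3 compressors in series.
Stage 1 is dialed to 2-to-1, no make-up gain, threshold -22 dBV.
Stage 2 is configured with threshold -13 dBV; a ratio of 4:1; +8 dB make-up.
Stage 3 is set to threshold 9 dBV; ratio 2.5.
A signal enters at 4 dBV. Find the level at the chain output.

-4 dBV

Stage 1: 4 dBV is 26 dB over -22 dBV; at 2:1 that becomes 13 dB over, giving -9 dBV.
Stage 2: -9 dBV is 4 dB over -13 dBV; at 4:1 that becomes 1 dB over, giving -12 dBV; +8 dB make-up → -4 dBV.
Stage 3: -4 dBV ≤ 9 dBV, so stage 3 doesn't engage; output -4 dBV.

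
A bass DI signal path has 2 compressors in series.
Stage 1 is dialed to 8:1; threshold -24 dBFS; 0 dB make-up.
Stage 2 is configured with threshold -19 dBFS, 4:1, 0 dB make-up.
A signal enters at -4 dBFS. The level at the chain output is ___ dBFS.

Stage 1: 20 dB above -24 dBFS, reduced 8:1 to 2.5 dB above → -21.5 dBFS.
Stage 2: -21.5 dBFS is at or below the -19 dBFS threshold — no compression; output -21.5 dBFS.

-21.5 dBFS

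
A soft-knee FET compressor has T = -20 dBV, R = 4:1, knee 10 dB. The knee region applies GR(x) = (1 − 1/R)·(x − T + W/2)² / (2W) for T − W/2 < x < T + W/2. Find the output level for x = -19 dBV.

-20.35 dBV

x − T + W/2 = -19 − (-20) + 5 = 6.
GR = (1 − 1/4) × 6² / 20 = 0.75 × 36 / 20 = 1.35 dB.
Output = -19 − 1.35 = -20.35 dBV.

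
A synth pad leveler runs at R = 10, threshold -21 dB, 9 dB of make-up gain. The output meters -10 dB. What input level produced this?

Before make-up, the level was -10 − 9 = -19 dB.
The compressed level sits -19 − (-21) = 2 dB over threshold.
Before 10:1 compression the overshoot was 2 × 10 = 20 dB, so input = -21 + 20 = -1 dB.

-1 dB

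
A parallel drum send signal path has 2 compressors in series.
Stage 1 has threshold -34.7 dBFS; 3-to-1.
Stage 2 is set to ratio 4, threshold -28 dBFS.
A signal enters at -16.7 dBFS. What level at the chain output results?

-28.7 dBFS

Stage 1: overshoot 18 dB → 18/3 = 6 dB → -28.7 dBFS.
Stage 2: -28.7 dBFS ≤ -28 dBFS, so stage 2 doesn't engage; output -28.7 dBFS.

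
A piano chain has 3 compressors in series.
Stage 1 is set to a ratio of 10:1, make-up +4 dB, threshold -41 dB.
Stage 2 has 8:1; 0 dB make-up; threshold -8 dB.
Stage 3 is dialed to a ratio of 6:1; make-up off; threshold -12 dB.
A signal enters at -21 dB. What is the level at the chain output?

Stage 1: 20 dB above -41 dB, reduced 10:1 to 2 dB above → -39 dB; +4 dB make-up → -35 dB.
Stage 2: -35 dB is at or below the -8 dB threshold — no compression; output -35 dB.
Stage 3: below threshold (-35 ≤ -12); passes unchanged; output -35 dB.

-35 dB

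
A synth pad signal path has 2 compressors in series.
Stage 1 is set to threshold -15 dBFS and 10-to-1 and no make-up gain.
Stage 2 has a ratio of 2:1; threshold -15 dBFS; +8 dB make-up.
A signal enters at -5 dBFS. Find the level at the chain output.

Stage 1: 10 dB above -15 dBFS, reduced 10:1 to 1 dB above → -14 dBFS.
Stage 2: -14 dBFS is 1 dB over -15 dBFS; at 2:1 that becomes 0.5 dB over, giving -14.5 dBFS; +8 dB make-up → -6.5 dBFS.

-6.5 dBFS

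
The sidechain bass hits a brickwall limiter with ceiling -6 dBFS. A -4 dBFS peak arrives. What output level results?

-6 dBFS

The limiter clamps the peak to its -6 dBFS ceiling.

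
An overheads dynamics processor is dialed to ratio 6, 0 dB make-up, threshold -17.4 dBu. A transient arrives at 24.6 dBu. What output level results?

-10.4 dBu

The input is 42 dB above the -17.4 dBu threshold.
6:1 compression reduces that to 42/6 = 7 dB over.
That puts the output at -10.4 dBu.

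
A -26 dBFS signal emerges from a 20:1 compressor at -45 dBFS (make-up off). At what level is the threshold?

-46 dBFS

Input is 20 dB above T (since output overshoot × R = input overshoot: (-45 − T)·20 = -26 − T gives T = -46 dBFS).
Check: -46 + (-26 − (-46))/20 = -46 + 1 = -45 dBFS. ✓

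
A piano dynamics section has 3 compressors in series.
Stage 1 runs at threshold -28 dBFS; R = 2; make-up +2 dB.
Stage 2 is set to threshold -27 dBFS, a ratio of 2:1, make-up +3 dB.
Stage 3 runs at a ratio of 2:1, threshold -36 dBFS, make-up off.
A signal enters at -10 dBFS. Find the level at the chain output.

-27.5 dBFS

Stage 1: -10 dBFS is 18 dB over -28 dBFS; at 2:1 that becomes 9 dB over, giving -19 dBFS; +2 dB make-up → -17 dBFS.
Stage 2: -17 dBFS is 10 dB over -27 dBFS; at 2:1 that becomes 5 dB over, giving -22 dBFS; +3 dB make-up → -19 dBFS.
Stage 3: -19 dBFS is 17 dB over -36 dBFS; at 2:1 that becomes 8.5 dB over, giving -27.5 dBFS.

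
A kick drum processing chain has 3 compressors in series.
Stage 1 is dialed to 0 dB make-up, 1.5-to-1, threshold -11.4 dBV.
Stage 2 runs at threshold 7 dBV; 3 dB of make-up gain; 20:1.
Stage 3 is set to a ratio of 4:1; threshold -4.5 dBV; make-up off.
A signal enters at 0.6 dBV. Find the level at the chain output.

-3.475 dBV

Stage 1: overshoot 12 dB → 12/1.5 = 8 dB → -3.4 dBV.
Stage 2: -3.4 dBV ≤ 7 dBV, so stage 2 doesn't engage; make-up brings it to -0.4 dBV.
Stage 3: -0.4 dBV is 4.1 dB over -4.5 dBV; at 4:1 that becomes 1.025 dB over, giving -3.475 dBV.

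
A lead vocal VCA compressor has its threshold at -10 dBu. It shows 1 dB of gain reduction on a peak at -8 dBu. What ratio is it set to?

2:1

Input overshoot = -8 − (-10) = 2 dB.
Output overshoot = 2 − 1 = 1 dB.
Ratio = input overshoot / output overshoot = 2 / 1 = 2.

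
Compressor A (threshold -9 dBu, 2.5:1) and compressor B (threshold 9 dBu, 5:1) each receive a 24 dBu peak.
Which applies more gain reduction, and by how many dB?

A, by 7.8 dB

A: 33 dB over, compressed to 13.2 dB over, so 19.8 dB of GR.
B: 15 dB over, compressed to 3 dB over, so 12 dB of GR.
A reduces 7.8 dB more.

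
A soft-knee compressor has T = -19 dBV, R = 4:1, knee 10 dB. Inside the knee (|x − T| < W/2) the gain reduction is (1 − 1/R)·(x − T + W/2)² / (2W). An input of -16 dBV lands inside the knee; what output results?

x − T + W/2 = -16 − (-19) + 5 = 8.
GR = (1 − 1/4) × 8² / 20 = 0.75 × 64 / 20 = 2.4 dB.
Output = -16 − 2.4 = -18.4 dBV.

-18.4 dBV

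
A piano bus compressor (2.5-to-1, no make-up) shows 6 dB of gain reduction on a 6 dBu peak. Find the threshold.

-4 dBu

Input is 10 dB above T (since output overshoot × R = input overshoot: (0 − T)·2.5 = 6 − T gives T = -4 dBu).
Check: -4 + (6 − (-4))/2.5 = -4 + 4 = 0 dBu. ✓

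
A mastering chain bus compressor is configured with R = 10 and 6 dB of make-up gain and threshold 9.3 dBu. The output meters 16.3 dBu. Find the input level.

Remove make-up: 16.3 − 6 = 10.3 dBu.
That's 1 dB above the 9.3 dBu threshold.
Undo the ratio: input overshoot = 1 × 10 = 10 dB, giving input = 19.3 dBu.

19.3 dBu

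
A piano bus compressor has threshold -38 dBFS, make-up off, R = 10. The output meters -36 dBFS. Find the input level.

-18 dBFS

The compressed level sits -36 − (-38) = 2 dB over threshold.
Input overshoot = R × output overshoot = 20 dB → input = -38 + 20 = -18 dBFS.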